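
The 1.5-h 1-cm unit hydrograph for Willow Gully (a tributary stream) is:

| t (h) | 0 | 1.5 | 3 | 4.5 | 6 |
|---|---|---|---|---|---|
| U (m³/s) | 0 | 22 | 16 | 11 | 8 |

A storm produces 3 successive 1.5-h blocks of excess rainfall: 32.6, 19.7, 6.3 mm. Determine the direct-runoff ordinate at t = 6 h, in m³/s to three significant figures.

Q ≈ 57.8 m³/s

By discrete convolution, Q_j = Σ (P_i / 10 mm) · U_{j−i}.
At t = 6 h (j=4): Q = (32.6/10)·8 + (19.7/10)·11 + (6.3/10)·16 = 57.8 m³/s.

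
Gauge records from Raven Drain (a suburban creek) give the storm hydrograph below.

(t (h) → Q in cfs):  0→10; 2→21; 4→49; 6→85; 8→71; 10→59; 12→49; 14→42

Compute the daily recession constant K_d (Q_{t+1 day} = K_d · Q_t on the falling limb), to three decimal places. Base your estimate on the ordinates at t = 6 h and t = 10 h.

K_d ≈ 0.112

Between t = 6 h and t = 10 h the flow falls from 85 to 59 cfs over 2×2 h = 4 h.
Per-interval ratio K = (59/85)^(1/2) = 0.8331; K_d = K^(24/2) = 0.112.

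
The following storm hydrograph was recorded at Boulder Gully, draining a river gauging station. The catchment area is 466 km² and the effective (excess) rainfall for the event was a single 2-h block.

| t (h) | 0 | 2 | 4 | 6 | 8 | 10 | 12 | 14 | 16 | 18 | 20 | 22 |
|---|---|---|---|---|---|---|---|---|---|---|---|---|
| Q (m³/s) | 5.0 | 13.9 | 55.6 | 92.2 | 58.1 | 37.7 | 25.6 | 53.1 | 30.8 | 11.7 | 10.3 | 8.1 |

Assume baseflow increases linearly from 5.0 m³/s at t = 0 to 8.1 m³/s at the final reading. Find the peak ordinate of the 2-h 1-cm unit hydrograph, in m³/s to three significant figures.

U_p ≈ 173 m³/s

Direct runoff: 0.00, 8.62, 50.04, 86.35, 51.97, 31.29, 18.91, 46.13, 23.55, 4.16, 2.48, 0.00 m³/s; ΣQ_DR = 323.5 m³/s, peak = 86.35 m³/s.
Runoff depth d = ΣQ_DR·Δt / A = 323.5 × 7200 / (466 km²) = 4.998 mm.
The 1-cm UH is the DRH scaled by (10 mm)/d, so U_p = 86.35 × 10/4.998 = 173 m³/s.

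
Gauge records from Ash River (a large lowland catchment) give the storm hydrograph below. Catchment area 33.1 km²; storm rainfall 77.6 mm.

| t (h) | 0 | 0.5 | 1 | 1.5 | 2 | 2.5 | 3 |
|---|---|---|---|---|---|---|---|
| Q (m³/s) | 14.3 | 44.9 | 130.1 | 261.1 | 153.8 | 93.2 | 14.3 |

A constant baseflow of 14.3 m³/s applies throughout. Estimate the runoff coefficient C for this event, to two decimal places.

ΣQ_DR = 611.6 m³/s; V = ΣQ_DR·Δt = 1.101 × 10^6 m³.
Runoff depth d = V / A = 33.26 mm.
C = d / P = 33.26 / 77.6 = 0.43.

C ≈ 0.43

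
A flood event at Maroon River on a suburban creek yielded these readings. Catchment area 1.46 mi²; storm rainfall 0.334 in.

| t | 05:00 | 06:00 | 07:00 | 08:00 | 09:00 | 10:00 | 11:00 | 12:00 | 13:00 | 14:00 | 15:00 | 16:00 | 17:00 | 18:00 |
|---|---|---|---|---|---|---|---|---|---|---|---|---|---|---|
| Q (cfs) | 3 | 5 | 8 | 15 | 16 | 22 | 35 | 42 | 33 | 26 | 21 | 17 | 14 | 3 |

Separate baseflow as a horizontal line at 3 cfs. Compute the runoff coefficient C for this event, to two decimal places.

ΣQ_DR = 218.0 cfs; V = ΣQ_DR·Δt = 7.848 × 10^5 ft³.
Runoff depth d = V / A = 0.2314 in.
C = d / P = 0.2314 / 0.334 = 0.69.

C ≈ 0.69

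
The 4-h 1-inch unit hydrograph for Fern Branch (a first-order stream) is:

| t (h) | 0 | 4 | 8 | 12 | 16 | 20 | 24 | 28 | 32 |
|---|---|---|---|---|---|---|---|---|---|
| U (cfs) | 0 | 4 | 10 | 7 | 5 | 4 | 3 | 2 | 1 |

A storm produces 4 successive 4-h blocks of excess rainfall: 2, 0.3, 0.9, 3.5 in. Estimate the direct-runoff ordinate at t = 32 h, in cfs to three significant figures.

Q ≈ 19.3 cfs

By discrete convolution, Q_j = Σ (P_i / 1 in) · U_{j−i}.
At t = 32 h (j=8): Q = (2/1)·1 + (0.3/1)·2 + (0.9/1)·3 + (3.5/1)·4 = 19.3 cfs.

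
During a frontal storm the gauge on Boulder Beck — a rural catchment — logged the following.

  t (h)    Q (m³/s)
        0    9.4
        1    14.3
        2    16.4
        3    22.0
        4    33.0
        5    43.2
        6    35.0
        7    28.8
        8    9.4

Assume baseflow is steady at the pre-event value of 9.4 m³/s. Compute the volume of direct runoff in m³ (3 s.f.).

Direct-runoff ordinates (Q − Q_b): 0.0, 4.9, 7.0, 12.6, 23.6, 33.8, 25.6, 19.4, 0.0 m³/s.
ΣQ_DR = 126.9 m³/s.
With Δt = 1 h = 3600 s, V = ΣQ_DR · Δt = 126.9 × 3600 = 4.57 × 10^5 m³.

V ≈ 4.57 × 10^5 m³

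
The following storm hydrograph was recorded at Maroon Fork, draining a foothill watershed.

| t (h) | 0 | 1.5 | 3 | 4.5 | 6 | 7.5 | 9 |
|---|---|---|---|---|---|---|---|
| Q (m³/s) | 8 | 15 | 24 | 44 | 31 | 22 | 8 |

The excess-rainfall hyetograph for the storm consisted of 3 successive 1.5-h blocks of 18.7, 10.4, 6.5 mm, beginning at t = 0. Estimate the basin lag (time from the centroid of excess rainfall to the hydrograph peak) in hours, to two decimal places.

t_L ≈ 2.76 h

Centroid of excess rainfall: t_c = Σ P_i·t̄_i / ΣP_i = 1.7360 h (block centres at 0.75, 2.25, 3.75 h).
Hydrograph peak occurs at t = 4.5 h, so basin lag t_L = 4.5 − 1.7360 = 2.76 h.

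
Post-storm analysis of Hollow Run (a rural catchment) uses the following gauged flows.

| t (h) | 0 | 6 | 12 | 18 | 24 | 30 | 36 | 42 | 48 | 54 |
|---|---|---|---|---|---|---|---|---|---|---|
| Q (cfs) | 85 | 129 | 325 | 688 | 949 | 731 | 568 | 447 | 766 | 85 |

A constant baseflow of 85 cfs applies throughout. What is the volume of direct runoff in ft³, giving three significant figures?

V ≈ 8.47 × 10^7 ft³

Direct-runoff ordinates (Q − Q_b): 0.0, 44.0, 240.0, 603.0, 864.0, 646.0, 483.0, 362.0, 681.0, 0.0 cfs.
ΣQ_DR = 3923 cfs.
With Δt = 6 h = 21600 s, V = ΣQ_DR · Δt = 3923 × 21600 = 8.47 × 10^7 ft³.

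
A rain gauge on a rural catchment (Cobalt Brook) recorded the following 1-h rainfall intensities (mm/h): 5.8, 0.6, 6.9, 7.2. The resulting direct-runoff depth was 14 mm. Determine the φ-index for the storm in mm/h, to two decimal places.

Only the 3 blocks with intensity above φ contribute runoff: 5.8, 6.9, 7.2 mm/h.
Σ(I−φ)·Δt = d  ⇒  (5.8+6.9+7.2 − 3φ)·1 = 14
φ = (19.90 − 14/1) / 3 = 1.97 mm/h.

φ ≈ 1.97 mm/h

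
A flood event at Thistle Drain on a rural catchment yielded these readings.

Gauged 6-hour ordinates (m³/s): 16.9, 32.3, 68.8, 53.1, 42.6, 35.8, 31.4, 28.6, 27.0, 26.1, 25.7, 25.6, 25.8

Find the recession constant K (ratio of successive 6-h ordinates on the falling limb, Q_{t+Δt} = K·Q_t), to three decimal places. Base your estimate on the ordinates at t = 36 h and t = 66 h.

K ≈ 0.960

Using the recession-limb readings at t = 36 h and t = 66 h: Q falls from 31.4 to 25.6 m³/s over 5 intervals.
K = (Q₂/Q₁)^(1/5) = (25.6/31.4)^(1/5) = 0.960.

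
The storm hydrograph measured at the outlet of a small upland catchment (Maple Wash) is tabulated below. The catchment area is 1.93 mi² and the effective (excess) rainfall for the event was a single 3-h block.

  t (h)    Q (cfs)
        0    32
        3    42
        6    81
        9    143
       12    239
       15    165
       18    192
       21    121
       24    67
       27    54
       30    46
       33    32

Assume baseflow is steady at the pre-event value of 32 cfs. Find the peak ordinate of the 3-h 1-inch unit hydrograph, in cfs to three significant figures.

U_p ≈ 104 cfs

Direct runoff: 0.0, 10.0, 49.0, 111.0, 207.0, 133.0, 160.0, 89.0, 35.0, 22.0, 14.0, 0.0 cfs; ΣQ_DR = 830.0 cfs, peak = 207.0 cfs.
Runoff depth d = ΣQ_DR·Δt / A = 830.0 × 10800 / (1.93 mi²) = 1.999 in.
The 1-inch UH is the DRH scaled by (1 in)/d, so U_p = 207.0 × 1/1.999 = 104 cfs.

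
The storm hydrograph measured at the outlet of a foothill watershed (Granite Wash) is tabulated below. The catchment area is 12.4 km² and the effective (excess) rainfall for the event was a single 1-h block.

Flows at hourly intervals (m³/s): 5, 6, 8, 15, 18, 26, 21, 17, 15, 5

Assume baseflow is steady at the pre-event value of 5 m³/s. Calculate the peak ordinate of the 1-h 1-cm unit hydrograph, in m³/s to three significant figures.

Direct runoff: 0.0, 1.0, 3.0, 10.0, 13.0, 21.0, 16.0, 12.0, 10.0, 0.0 m³/s; ΣQ_DR = 86.00 m³/s, peak = 21.0 m³/s.
Runoff depth d = ΣQ_DR·Δt / A = 86.00 × 3600 / (12.4 km²) = 24.97 mm.
The 1-cm UH is the DRH scaled by (10 mm)/d, so U_p = 21.0 × 10/24.97 = 8.41 m³/s.

U_p ≈ 8.41 m³/s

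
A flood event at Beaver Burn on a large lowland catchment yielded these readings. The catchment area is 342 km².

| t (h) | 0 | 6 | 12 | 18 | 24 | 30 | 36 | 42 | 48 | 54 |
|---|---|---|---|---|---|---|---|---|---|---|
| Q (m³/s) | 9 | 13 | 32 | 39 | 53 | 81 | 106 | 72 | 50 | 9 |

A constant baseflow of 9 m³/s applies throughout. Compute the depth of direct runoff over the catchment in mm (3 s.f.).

d ≈ 23.6 mm

Direct runoff: 0.0, 4.0, 23.0, 30.0, 44.0, 72.0, 97.0, 63.0, 41.0, 0.0 m³/s; ΣQ_DR = 374.0 m³/s.
V = ΣQ_DR · Δt = 374.0 × 21600 s = 8.078 × 10^6 m³.
Over A = 342 km², depth = V / A = 23.6 mm.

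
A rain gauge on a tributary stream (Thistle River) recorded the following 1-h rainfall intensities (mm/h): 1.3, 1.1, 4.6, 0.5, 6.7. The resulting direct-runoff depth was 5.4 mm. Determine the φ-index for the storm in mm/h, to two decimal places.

φ ≈ 2.95 mm/h

Only the 2 blocks with intensity above φ contribute runoff: 4.6, 6.7 mm/h.
Σ(I−φ)·Δt = d  ⇒  (4.6+6.7 − 2φ)·1 = 5.4
φ = (11.30 − 5.4/1) / 2 = 2.95 mm/h.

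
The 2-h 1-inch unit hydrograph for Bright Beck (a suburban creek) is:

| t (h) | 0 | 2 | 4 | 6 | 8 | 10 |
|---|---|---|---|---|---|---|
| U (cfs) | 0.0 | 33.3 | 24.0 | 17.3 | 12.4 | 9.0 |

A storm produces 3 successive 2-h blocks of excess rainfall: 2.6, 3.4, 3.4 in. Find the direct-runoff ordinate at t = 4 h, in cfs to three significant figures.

Q ≈ 176 cfs

By discrete convolution, Q_j = Σ (P_i / 1 in) · U_{j−i}.
At t = 4 h (j=2): Q = (2.6/1)·24.0 + (3.4/1)·33.3 + (3.4/1)·0.0 = 176 cfs.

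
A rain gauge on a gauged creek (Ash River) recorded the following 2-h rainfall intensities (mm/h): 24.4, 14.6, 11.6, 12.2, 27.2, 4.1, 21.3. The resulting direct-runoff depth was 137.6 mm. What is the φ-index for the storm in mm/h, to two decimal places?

φ ≈ 7.08 mm/h

Only the 6 blocks with intensity above φ contribute runoff: 24.4, 14.6, 11.6, 12.2, 27.2, 21.3 mm/h.
Σ(I−φ)·Δt = d  ⇒  (24.4+14.6+11.6+12.2+27.2+21.3 − 6φ)·2 = 137.6
φ = (111.3 − 137.6/2) / 6 = 7.08 mm/h.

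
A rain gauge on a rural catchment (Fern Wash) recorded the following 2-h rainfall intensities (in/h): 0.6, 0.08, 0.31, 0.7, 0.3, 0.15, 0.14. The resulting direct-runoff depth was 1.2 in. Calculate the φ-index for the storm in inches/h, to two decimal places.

φ ≈ 0.35 in/h

Only the 2 blocks with intensity above φ contribute runoff: 0.6, 0.7 in/h.
Σ(I−φ)·Δt = d  ⇒  (0.6+0.7 − 2φ)·2 = 1.2
φ = (1.300 − 1.2/2) / 2 = 0.35 in/h.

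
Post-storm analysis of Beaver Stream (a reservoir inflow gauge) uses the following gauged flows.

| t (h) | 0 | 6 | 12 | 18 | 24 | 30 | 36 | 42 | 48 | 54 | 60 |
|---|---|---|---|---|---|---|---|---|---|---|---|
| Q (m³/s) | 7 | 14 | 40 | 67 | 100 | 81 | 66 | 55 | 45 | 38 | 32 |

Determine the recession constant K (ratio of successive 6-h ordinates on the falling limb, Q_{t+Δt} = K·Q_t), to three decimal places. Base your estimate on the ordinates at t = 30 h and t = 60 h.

K ≈ 0.830

Using the recession-limb readings at t = 30 h and t = 60 h: Q falls from 81 to 32 m³/s over 5 intervals.
K = (Q₂/Q₁)^(1/5) = (32/81)^(1/5) = 0.830.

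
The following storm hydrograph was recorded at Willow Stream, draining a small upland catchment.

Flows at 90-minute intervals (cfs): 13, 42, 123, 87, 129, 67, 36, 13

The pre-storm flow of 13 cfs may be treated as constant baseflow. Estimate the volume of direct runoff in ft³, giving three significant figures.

V ≈ 2.19 × 10^6 ft³

Direct-runoff ordinates (Q − Q_b): 0.0, 29.0, 110.0, 74.0, 116.0, 54.0, 23.0, 0.0 cfs.
ΣQ_DR = 406.0 cfs.
With Δt = 1.5 h = 5400 s, V = ΣQ_DR · Δt = 406.0 × 5400 = 2.19 × 10^6 ft³.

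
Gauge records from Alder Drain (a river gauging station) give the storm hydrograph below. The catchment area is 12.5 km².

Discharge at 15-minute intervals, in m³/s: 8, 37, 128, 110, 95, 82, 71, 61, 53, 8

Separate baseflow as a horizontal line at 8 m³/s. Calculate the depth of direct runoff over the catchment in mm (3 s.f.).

Direct runoff: 0.0, 29.0, 120.0, 102.0, 87.0, 74.0, 63.0, 53.0, 45.0, 0.0 m³/s; ΣQ_DR = 573.0 m³/s.
V = ΣQ_DR · Δt = 573.0 × 900 s = 5.157 × 10^5 m³.
Over A = 12.5 km², depth = V / A = 41.3 mm.

d ≈ 41.3 mm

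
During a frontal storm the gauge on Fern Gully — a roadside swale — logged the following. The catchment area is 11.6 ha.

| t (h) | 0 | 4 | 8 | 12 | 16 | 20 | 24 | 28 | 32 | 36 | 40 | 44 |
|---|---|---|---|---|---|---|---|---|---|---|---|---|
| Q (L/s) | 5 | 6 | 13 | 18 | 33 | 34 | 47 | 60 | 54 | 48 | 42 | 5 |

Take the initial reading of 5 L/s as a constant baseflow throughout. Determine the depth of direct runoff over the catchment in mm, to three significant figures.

Direct runoff: 0.0, 1.0, 8.0, 13.0, 28.0, 29.0, 42.0, 55.0, 49.0, 43.0, 37.0, 0.0 L/s; ΣQ_DR = 305.0 L/s.
V = ΣQ_DR · Δt = 305.0 × 14400 s = 4.392 × 10^6 L.
Over A = 11.6 ha, depth = V / A = 37.9 mm.

d ≈ 37.9 mm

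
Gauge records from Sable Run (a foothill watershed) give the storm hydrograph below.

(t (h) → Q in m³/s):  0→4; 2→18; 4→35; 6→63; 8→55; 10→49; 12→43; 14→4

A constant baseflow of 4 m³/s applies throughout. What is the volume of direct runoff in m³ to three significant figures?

Direct-runoff ordinates (Q − Q_b): 0.0, 14.0, 31.0, 59.0, 51.0, 45.0, 39.0, 0.0 m³/s.
ΣQ_DR = 239.0 m³/s.
With Δt = 2 h = 7200 s, V = ΣQ_DR · Δt = 239.0 × 7200 = 1.72 × 10^6 m³.

V ≈ 1.72 × 10^6 m³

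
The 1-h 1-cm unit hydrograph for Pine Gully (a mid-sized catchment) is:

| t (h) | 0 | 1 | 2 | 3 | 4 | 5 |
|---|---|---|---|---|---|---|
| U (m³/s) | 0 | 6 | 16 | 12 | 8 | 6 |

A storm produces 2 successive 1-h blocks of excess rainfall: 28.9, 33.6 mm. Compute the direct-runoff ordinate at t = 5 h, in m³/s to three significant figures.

Q ≈ 44.2 m³/s

By discrete convolution, Q_j = Σ (P_i / 10 mm) · U_{j−i}.
At t = 5 h (j=5): Q = (28.9/10)·6 + (33.6/10)·8 = 44.2 m³/s.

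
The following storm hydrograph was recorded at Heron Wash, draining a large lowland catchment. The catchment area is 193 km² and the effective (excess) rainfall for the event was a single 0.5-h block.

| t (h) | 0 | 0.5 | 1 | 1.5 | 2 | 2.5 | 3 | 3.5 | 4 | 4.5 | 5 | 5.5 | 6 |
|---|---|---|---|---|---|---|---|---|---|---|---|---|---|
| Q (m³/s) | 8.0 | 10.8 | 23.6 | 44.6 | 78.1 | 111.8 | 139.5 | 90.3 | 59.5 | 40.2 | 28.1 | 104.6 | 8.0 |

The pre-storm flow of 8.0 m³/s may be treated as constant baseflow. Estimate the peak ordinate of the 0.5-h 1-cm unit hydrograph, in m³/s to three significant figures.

Direct runoff: 0.0, 2.8, 15.6, 36.6, 70.1, 103.8, 131.5, 82.3, 51.5, 32.2, 20.1, 96.6, 0.0 m³/s; ΣQ_DR = 643.1 m³/s, peak = 131.5 m³/s.
Runoff depth d = ΣQ_DR·Δt / A = 643.1 × 1800 / (193 km²) = 5.998 mm.
The 1-cm UH is the DRH scaled by (10 mm)/d, so U_p = 131.5 × 10/5.998 = 219 m³/s.

U_p ≈ 219 m³/s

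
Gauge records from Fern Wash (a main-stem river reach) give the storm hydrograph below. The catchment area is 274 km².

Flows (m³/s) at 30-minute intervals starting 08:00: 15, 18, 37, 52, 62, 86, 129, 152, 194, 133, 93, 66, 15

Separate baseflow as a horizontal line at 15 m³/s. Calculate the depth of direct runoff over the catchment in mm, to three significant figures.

d ≈ 5.63 mm

Direct runoff: 0.0, 3.0, 22.0, 37.0, 47.0, 71.0, 114.0, 137.0, 179.0, 118.0, 78.0, 51.0, 0.0 m³/s; ΣQ_DR = 857.0 m³/s.
V = ΣQ_DR · Δt = 857.0 × 1800 s = 1.543 × 10^6 m³.
Over A = 274 km², depth = V / A = 5.63 mm.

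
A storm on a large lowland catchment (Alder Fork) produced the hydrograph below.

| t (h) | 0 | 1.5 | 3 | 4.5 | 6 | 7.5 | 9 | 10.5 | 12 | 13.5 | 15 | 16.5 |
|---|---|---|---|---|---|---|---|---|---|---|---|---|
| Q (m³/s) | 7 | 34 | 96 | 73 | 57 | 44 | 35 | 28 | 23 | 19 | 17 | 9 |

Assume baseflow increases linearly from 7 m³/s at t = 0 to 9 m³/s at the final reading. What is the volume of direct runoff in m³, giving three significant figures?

V ≈ 1.87 × 10^6 m³

Direct-runoff ordinates (Q − Q_b): 0.00, 26.82, 88.64, 65.45, 49.27, 36.09, 26.91, 19.73, 14.55, 10.36, 8.18, 0.00 m³/s.
ΣQ_DR = 346.0 m³/s.
With Δt = 1.5 h = 5400 s, V = ΣQ_DR · Δt = 346.0 × 5400 = 1.87 × 10^6 m³.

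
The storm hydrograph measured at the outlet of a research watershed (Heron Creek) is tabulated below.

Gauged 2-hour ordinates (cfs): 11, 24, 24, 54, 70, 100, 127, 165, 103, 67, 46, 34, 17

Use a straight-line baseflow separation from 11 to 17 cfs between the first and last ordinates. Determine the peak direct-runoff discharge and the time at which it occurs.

Q_p = 150.50 cfs at t = 14 h

Subtracting baseflow gives direct-runoff ordinates: 0.00, 12.50, 12.00, 41.50, 57.00, 86.50, 113.00, 150.50, 88.00, 51.50, 30.00, 17.50, 0.00 cfs.
The maximum is 150.50 cfs, occurring at the reading for t = 14 h.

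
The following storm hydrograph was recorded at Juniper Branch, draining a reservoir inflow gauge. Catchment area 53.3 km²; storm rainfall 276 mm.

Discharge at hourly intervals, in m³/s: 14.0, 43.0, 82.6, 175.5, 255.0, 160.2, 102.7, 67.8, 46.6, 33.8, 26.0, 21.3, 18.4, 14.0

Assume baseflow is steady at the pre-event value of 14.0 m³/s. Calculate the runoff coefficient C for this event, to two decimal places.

ΣQ_DR = 864.9 m³/s; V = ΣQ_DR·Δt = 3.114 × 10^6 m³.
Runoff depth d = V / A = 58.42 mm.
C = d / P = 58.42 / 276 = 0.21.

C ≈ 0.21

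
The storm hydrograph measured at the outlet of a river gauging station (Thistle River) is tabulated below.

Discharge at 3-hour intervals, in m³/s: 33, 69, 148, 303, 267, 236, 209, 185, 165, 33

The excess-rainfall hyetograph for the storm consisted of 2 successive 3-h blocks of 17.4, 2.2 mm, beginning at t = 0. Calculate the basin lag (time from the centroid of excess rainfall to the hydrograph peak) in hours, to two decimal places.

t_L ≈ 7.16 h

Centroid of excess rainfall: t_c = Σ P_i·t̄_i / ΣP_i = 1.8367 h (block centres at 1.5, 4.5 h).
Hydrograph peak occurs at t = 9 h, so basin lag t_L = 9 − 1.8367 = 7.16 h.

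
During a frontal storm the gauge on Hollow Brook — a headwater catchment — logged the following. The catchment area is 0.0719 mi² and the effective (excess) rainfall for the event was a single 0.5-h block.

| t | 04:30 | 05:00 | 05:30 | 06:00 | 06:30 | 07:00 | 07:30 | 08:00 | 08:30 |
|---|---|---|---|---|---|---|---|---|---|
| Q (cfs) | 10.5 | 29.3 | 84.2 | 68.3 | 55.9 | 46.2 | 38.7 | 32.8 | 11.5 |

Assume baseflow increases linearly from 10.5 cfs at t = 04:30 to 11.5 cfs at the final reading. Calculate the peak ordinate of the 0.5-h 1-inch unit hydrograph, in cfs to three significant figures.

Direct runoff: 0.00, 18.68, 73.45, 57.42, 44.90, 35.08, 27.45, 21.43, 0.00 cfs; ΣQ_DR = 278.4 cfs, peak = 73.45 cfs.
Runoff depth d = ΣQ_DR·Δt / A = 278.4 × 1800 / (0.0719 mi²) = 3.000 in.
The 1-inch UH is the DRH scaled by (1 in)/d, so U_p = 73.45 × 1/3.000 = 24.5 cfs.

U_p ≈ 24.5 cfs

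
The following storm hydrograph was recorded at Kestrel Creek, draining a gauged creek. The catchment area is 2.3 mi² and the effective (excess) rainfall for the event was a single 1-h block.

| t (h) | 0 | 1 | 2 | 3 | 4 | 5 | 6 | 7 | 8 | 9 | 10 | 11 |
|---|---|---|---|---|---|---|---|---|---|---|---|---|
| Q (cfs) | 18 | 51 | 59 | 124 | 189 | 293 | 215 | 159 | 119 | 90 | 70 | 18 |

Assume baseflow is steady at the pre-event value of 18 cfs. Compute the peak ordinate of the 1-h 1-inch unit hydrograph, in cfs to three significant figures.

U_p ≈ 343 cfs

Direct runoff: 0.0, 33.0, 41.0, 106.0, 171.0, 275.0, 197.0, 141.0, 101.0, 72.0, 52.0, 0.0 cfs; ΣQ_DR = 1189 cfs, peak = 275.0 cfs.
Runoff depth d = ΣQ_DR·Δt / A = 1189 × 3600 / (2.3 mi²) = 0.8011 in.
The 1-inch UH is the DRH scaled by (1 in)/d, so U_p = 275.0 × 1/0.8011 = 343 cfs.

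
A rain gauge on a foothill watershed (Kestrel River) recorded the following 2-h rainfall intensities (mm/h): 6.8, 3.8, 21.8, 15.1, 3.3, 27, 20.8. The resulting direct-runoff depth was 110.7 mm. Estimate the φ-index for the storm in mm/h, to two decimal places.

Only the 4 blocks with intensity above φ contribute runoff: 21.8, 15.1, 27, 20.8 mm/h.
Σ(I−φ)·Δt = d  ⇒  (21.8+15.1+27+20.8 − 4φ)·2 = 110.7
φ = (84.70 − 110.7/2) / 4 = 7.34 mm/h.

φ ≈ 7.34 mm/h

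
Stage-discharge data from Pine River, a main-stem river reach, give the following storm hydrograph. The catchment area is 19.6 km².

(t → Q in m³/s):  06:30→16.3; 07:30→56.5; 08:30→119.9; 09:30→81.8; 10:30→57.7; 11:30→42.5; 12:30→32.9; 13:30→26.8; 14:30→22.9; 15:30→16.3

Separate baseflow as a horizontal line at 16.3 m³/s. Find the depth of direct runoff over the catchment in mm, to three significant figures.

Direct runoff: 0.0, 40.2, 103.6, 65.5, 41.4, 26.2, 16.6, 10.5, 6.6, 0.0 m³/s; ΣQ_DR = 310.6 m³/s.
V = ΣQ_DR · Δt = 310.6 × 3600 s = 1.118 × 10^6 m³.
Over A = 19.6 km², depth = V / A = 57.0 mm.

d ≈ 57.0 mm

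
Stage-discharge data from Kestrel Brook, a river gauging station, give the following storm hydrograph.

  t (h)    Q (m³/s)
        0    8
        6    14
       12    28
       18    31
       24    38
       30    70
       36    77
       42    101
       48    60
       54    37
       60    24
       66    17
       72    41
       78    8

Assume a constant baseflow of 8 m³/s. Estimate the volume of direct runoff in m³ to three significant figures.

Direct-runoff ordinates (Q − Q_b): 0.0, 6.0, 20.0, 23.0, 30.0, 62.0, 69.0, 93.0, 52.0, 29.0, 16.0, 9.0, 33.0, 0.0 m³/s.
ΣQ_DR = 442.0 m³/s.
With Δt = 6 h = 21600 s, V = ΣQ_DR · Δt = 442.0 × 21600 = 9.55 × 10^6 m³.

V ≈ 9.55 × 10^6 m³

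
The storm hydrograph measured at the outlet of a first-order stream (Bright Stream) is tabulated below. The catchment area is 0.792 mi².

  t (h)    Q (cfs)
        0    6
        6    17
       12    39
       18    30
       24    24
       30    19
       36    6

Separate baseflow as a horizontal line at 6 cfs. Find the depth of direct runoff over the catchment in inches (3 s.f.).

d ≈ 1.16 in

Direct runoff: 0.0, 11.0, 33.0, 24.0, 18.0, 13.0, 0.0 cfs; ΣQ_DR = 99.00 cfs.
V = ΣQ_DR · Δt = 99.00 × 21600 s = 2.138 × 10^6 ft³.
Over A = 0.792 mi², depth = V / A = 1.16 in.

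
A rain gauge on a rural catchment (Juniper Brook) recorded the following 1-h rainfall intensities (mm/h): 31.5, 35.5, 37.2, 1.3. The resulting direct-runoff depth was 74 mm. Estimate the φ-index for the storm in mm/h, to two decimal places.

φ ≈ 10.07 mm/h

Only the 3 blocks with intensity above φ contribute runoff: 31.5, 35.5, 37.2 mm/h.
Σ(I−φ)·Δt = d  ⇒  (31.5+35.5+37.2 − 3φ)·1 = 74
φ = (104.2 − 74/1) / 3 = 10.07 mm/h.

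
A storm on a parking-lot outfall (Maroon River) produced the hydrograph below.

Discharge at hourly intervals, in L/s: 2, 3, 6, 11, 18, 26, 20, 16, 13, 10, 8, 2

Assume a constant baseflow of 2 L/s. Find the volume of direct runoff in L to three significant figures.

V ≈ 4.00 × 10^5 L

Direct-runoff ordinates (Q − Q_b): 0.0, 1.0, 4.0, 9.0, 16.0, 24.0, 18.0, 14.0, 11.0, 8.0, 6.0, 0.0 L/s.
ΣQ_DR = 111.0 L/s.
With Δt = 1 h = 3600 s, V = ΣQ_DR · Δt = 111.0 × 3600 = 4.00 × 10^5 L.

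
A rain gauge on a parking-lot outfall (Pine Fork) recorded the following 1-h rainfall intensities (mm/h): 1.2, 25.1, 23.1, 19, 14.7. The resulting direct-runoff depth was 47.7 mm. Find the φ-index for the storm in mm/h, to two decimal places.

φ ≈ 8.55 mm/h

Only the 4 blocks with intensity above φ contribute runoff: 25.1, 23.1, 19, 14.7 mm/h.
Σ(I−φ)·Δt = d  ⇒  (25.1+23.1+19+14.7 − 4φ)·1 = 47.7
φ = (81.90 − 47.7/1) / 4 = 8.55 mm/h.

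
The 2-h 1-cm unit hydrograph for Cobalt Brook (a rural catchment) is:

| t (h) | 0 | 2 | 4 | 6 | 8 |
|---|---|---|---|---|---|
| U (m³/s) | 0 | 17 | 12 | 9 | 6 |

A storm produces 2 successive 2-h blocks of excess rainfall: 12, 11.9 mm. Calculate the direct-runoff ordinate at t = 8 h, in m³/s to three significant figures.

Q ≈ 17.9 m³/s

By discrete convolution, Q_j = Σ (P_i / 10 mm) · U_{j−i}.
At t = 8 h (j=4): Q = (12/10)·6 + (11.9/10)·9 = 17.9 m³/s.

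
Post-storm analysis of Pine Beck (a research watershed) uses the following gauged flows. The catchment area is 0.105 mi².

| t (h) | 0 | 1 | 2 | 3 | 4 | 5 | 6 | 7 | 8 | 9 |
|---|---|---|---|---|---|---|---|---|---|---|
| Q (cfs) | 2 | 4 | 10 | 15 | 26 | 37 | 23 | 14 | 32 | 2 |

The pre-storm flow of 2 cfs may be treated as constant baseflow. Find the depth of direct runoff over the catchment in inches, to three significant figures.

Direct runoff: 0.0, 2.0, 8.0, 13.0, 24.0, 35.0, 21.0, 12.0, 30.0, 0.0 cfs; ΣQ_DR = 145.0 cfs.
V = ΣQ_DR · Δt = 145.0 × 3600 s = 5.220 × 10^5 ft³.
Over A = 0.105 mi², depth = V / A = 2.14 in.

d ≈ 2.14 in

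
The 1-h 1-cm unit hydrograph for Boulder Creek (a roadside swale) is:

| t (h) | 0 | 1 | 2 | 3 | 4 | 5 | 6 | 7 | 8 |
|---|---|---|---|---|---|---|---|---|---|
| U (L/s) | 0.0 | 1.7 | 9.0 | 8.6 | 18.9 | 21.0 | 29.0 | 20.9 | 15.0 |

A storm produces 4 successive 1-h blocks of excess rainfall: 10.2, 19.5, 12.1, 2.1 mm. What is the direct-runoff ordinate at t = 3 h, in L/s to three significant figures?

By discrete convolution, Q_j = Σ (P_i / 10 mm) · U_{j−i}.
At t = 3 h (j=3): Q = (10.2/10)·8.6 + (19.5/10)·9.0 + (12.1/10)·1.7 + (2.1/10)·0.0 = 28.4 L/s.

Q ≈ 28.4 L/s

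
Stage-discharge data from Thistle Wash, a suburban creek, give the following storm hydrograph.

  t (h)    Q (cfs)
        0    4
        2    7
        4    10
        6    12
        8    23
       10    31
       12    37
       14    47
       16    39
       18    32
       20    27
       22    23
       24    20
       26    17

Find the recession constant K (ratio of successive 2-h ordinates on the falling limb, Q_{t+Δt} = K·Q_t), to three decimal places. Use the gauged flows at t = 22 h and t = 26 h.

Using the recession-limb readings at t = 22 h and t = 26 h: Q falls from 23 to 17 cfs over 2 intervals.
K = (Q₂/Q₁)^(1/2) = (17/23)^(1/2) = 0.860.

K ≈ 0.860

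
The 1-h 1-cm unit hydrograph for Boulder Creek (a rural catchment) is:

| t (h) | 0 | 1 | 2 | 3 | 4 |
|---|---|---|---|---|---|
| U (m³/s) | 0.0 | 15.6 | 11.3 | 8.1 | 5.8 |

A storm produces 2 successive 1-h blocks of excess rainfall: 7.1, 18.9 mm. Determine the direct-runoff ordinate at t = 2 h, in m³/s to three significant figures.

Q ≈ 37.5 m³/s

By discrete convolution, Q_j = Σ (P_i / 10 mm) · U_{j−i}.
At t = 2 h (j=2): Q = (7.1/10)·11.3 + (18.9/10)·15.6 = 37.5 m³/s.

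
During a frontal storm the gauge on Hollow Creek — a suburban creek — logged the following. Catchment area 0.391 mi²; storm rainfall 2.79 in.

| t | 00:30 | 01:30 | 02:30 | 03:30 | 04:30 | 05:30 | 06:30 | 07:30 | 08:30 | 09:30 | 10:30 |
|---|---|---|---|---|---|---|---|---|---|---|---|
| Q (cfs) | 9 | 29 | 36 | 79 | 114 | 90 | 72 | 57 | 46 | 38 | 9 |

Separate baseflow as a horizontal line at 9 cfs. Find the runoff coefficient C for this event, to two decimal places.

C ≈ 0.68

ΣQ_DR = 480.0 cfs; V = ΣQ_DR·Δt = 1.728 × 10^6 ft³.
Runoff depth d = V / A = 1.902 in.
C = d / P = 1.902 / 2.79 = 0.68.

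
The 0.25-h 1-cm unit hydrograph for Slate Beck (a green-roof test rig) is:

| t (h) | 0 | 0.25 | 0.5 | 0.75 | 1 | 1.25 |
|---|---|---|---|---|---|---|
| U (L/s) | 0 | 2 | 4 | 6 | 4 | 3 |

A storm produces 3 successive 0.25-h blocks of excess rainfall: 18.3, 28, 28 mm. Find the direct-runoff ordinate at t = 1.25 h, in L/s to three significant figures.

By discrete convolution, Q_j = Σ (P_i / 10 mm) · U_{j−i}.
At t = 1.25 h (j=5): Q = (18.3/10)·3 + (28/10)·4 + (28/10)·6 = 33.5 L/s.

Q ≈ 33.5 L/s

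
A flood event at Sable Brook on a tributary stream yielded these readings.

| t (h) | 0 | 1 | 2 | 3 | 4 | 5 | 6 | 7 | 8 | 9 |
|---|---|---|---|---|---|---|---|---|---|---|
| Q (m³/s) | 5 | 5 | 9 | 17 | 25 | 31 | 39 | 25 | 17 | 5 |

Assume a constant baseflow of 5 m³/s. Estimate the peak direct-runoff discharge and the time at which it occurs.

Subtracting baseflow gives direct-runoff ordinates: 0.0, 0.0, 4.0, 12.0, 20.0, 26.0, 34.0, 20.0, 12.0, 0.0 m³/s.
The maximum is 34.0 m³/s, occurring at the reading for t = 6 h.

Q_p = 34.0 m³/s at t = 6 h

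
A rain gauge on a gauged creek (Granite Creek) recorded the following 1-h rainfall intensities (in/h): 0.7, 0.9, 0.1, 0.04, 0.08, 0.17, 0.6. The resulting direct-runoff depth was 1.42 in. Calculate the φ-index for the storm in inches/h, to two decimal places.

φ ≈ 0.26 in/h

Only the 3 blocks with intensity above φ contribute runoff: 0.7, 0.9, 0.6 in/h.
Σ(I−φ)·Δt = d  ⇒  (0.7+0.9+0.6 − 3φ)·1 = 1.42
φ = (2.200 − 1.42/1) / 3 = 0.26 in/h.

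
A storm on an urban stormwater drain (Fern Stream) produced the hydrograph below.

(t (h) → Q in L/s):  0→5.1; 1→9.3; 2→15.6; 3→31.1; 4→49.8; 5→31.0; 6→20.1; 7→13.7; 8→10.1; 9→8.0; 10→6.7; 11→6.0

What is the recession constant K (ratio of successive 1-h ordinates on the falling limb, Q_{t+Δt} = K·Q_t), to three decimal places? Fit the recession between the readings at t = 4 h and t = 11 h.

K ≈ 0.739

Using the recession-limb readings at t = 4 h and t = 11 h: Q falls from 49.8 to 6.0 L/s over 7 intervals.
K = (Q₂/Q₁)^(1/7) = (6.0/49.8)^(1/7) = 0.739.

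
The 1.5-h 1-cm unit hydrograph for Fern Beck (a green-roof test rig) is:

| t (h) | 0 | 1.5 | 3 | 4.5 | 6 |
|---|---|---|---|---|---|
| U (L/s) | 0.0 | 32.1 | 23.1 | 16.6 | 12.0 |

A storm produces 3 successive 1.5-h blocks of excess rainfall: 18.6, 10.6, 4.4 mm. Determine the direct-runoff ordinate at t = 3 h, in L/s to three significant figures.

By discrete convolution, Q_j = Σ (P_i / 10 mm) · U_{j−i}.
At t = 3 h (j=2): Q = (18.6/10)·23.1 + (10.6/10)·32.1 + (4.4/10)·0.0 = 77.0 L/s.

Q ≈ 77.0 L/s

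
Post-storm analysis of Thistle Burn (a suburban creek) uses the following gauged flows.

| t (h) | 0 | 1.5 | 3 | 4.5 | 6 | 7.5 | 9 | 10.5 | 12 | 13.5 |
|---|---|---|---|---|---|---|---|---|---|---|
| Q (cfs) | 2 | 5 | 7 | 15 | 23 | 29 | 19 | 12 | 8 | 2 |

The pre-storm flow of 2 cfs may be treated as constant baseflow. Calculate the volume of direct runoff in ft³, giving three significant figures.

V ≈ 5.51 × 10^5 ft³

Direct-runoff ordinates (Q − Q_b): 0.0, 3.0, 5.0, 13.0, 21.0, 27.0, 17.0, 10.0, 6.0, 0.0 cfs.
ΣQ_DR = 102.0 cfs.
With Δt = 1.5 h = 5400 s, V = ΣQ_DR · Δt = 102.0 × 5400 = 5.51 × 10^5 ft³.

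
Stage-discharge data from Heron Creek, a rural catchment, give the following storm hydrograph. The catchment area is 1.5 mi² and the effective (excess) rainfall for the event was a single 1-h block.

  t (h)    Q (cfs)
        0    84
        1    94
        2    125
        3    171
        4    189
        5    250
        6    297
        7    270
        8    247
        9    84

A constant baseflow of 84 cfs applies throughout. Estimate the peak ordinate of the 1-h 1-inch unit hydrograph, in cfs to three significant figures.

U_p ≈ 212 cfs

Direct runoff: 0.0, 10.0, 41.0, 87.0, 105.0, 166.0, 213.0, 186.0, 163.0, 0.0 cfs; ΣQ_DR = 971.0 cfs, peak = 213.0 cfs.
Runoff depth d = ΣQ_DR·Δt / A = 971.0 × 3600 / (1.5 mi²) = 1.003 in.
The 1-inch UH is the DRH scaled by (1 in)/d, so U_p = 213.0 × 1/1.003 = 212 cfs.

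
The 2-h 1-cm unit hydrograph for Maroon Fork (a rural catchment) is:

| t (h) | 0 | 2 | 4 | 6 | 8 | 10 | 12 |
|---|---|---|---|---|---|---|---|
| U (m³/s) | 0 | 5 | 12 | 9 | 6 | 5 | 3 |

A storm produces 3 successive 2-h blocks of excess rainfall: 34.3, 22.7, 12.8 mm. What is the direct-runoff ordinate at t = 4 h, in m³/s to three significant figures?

Q ≈ 52.5 m³/s

By discrete convolution, Q_j = Σ (P_i / 10 mm) · U_{j−i}.
At t = 4 h (j=2): Q = (34.3/10)·12 + (22.7/10)·5 + (12.8/10)·0 = 52.5 m³/s.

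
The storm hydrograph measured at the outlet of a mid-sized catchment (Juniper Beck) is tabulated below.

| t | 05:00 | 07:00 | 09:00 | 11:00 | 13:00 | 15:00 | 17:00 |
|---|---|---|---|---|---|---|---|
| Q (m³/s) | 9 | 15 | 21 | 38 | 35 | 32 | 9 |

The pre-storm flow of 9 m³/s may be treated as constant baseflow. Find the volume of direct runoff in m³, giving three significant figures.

V ≈ 6.91 × 10^5 m³

Direct-runoff ordinates (Q − Q_b): 0.0, 6.0, 12.0, 29.0, 26.0, 23.0, 0.0 m³/s.
ΣQ_DR = 96.00 m³/s.
With Δt = 2 h = 7200 s, V = ΣQ_DR · Δt = 96.00 × 7200 = 6.91 × 10^5 m³.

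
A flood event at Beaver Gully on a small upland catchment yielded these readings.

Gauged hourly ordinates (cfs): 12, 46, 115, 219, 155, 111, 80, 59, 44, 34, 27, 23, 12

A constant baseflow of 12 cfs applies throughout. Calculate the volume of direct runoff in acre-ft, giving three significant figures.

V ≈ 64.5 acre-ft

Direct-runoff ordinates (Q − Q_b): 0.0, 34.0, 103.0, 207.0, 143.0, 99.0, 68.0, 47.0, 32.0, 22.0, 15.0, 11.0, 0.0 cfs.
ΣQ_DR = 781.0 cfs.
With Δt = 1 h = 3600 s, V = ΣQ_DR · Δt = 781.0 × 3600 = 2.81 × 10^6 ft³ = 64.5 acre-ft.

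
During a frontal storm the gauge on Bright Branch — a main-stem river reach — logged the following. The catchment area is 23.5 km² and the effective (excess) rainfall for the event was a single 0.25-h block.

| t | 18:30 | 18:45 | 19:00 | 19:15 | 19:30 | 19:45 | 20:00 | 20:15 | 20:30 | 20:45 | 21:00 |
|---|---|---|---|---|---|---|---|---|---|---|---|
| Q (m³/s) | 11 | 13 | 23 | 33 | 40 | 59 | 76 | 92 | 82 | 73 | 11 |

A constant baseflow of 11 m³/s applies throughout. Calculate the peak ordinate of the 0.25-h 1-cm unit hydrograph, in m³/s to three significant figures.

U_p ≈ 54.0 m³/s

Direct runoff: 0.0, 2.0, 12.0, 22.0, 29.0, 48.0, 65.0, 81.0, 71.0, 62.0, 0.0 m³/s; ΣQ_DR = 392.0 m³/s, peak = 81.0 m³/s.
Runoff depth d = ΣQ_DR·Δt / A = 392.0 × 900 / (23.5 km²) = 15.01 mm.
The 1-cm UH is the DRH scaled by (10 mm)/d, so U_p = 81.0 × 10/15.01 = 54.0 m³/s.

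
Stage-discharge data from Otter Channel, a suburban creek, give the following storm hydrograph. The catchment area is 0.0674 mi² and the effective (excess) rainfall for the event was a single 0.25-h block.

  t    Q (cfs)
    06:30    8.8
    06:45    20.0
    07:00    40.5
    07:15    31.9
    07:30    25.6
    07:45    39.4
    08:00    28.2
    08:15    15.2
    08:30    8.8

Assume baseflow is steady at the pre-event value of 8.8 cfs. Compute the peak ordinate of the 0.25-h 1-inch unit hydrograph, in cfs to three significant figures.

Direct runoff: 0.0, 11.2, 31.7, 23.1, 16.8, 30.6, 19.4, 6.4, 0.0 cfs; ΣQ_DR = 139.2 cfs, peak = 31.7 cfs.
Runoff depth d = ΣQ_DR·Δt / A = 139.2 × 900 / (0.0674 mi²) = 0.8001 in.
The 1-inch UH is the DRH scaled by (1 in)/d, so U_p = 31.7 × 1/0.8001 = 39.6 cfs.

U_p ≈ 39.6 cfs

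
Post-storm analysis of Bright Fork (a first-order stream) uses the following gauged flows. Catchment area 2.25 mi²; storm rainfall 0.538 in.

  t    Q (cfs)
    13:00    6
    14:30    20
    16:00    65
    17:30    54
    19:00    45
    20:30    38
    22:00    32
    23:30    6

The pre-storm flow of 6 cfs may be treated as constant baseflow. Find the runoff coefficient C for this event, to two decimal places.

C ≈ 0.42

ΣQ_DR = 218.0 cfs; V = ΣQ_DR·Δt = 1.177 × 10^6 ft³.
Runoff depth d = V / A = 0.2252 in.
C = d / P = 0.2252 / 0.538 = 0.42.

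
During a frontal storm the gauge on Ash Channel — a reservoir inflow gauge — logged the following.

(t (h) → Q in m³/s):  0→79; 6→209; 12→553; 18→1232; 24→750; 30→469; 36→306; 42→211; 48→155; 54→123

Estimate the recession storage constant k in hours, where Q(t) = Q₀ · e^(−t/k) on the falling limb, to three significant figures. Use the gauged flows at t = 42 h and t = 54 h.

k ≈ 22.2 h

On the falling limb, Q drops from 211 to 123 m³/s between t = 42 h and t = 54 h (Δt = 12 h).
k = −Δt / ln(Q₂/Q₁) = −12 / ln(123/211) = 22.2 h.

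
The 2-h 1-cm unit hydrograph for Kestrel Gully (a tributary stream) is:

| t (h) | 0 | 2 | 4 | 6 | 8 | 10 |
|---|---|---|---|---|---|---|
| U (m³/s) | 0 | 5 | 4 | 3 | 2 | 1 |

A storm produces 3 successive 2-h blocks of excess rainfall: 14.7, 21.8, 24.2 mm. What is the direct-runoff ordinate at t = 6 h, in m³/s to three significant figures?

Q ≈ 25.2 m³/s

By discrete convolution, Q_j = Σ (P_i / 10 mm) · U_{j−i}.
At t = 6 h (j=3): Q = (14.7/10)·3 + (21.8/10)·4 + (24.2/10)·5 = 25.2 m³/s.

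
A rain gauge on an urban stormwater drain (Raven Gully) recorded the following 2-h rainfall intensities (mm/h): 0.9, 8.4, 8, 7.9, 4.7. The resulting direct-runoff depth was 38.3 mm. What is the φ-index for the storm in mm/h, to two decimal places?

Only the 4 blocks with intensity above φ contribute runoff: 8.4, 8, 7.9, 4.7 mm/h.
Σ(I−φ)·Δt = d  ⇒  (8.4+8+7.9+4.7 − 4φ)·2 = 38.3
φ = (29.00 − 38.3/2) / 4 = 2.46 mm/h.

φ ≈ 2.46 mm/h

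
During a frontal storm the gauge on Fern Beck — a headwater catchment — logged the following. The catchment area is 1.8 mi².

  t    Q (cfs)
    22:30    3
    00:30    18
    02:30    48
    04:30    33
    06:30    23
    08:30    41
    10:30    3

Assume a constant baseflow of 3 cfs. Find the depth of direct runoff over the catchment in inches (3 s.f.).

Direct runoff: 0.0, 15.0, 45.0, 30.0, 20.0, 38.0, 0.0 cfs; ΣQ_DR = 148.0 cfs.
V = ΣQ_DR · Δt = 148.0 × 7200 s = 1.066 × 10^6 ft³.
Over A = 1.8 mi², depth = V / A = 0.255 in.

d ≈ 0.255 in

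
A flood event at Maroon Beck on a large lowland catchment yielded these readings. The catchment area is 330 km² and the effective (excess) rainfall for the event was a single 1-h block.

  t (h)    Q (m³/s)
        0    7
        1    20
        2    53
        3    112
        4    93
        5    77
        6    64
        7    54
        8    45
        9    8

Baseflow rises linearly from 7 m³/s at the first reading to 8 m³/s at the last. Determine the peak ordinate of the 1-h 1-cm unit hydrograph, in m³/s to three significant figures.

U_p ≈ 209 m³/s

Direct runoff: 0.00, 12.89, 45.78, 104.67, 85.56, 69.44, 56.33, 46.22, 37.11, 0.00 m³/s; ΣQ_DR = 458.0 m³/s, peak = 104.67 m³/s.
Runoff depth d = ΣQ_DR·Δt / A = 458.0 × 3600 / (330 km²) = 4.996 mm.
The 1-cm UH is the DRH scaled by (10 mm)/d, so U_p = 104.67 × 10/4.996 = 209 m³/s.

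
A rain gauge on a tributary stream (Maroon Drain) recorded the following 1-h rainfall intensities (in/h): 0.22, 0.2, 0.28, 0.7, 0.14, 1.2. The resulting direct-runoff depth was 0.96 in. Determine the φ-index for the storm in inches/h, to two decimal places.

Only the 2 blocks with intensity above φ contribute runoff: 0.7, 1.2 in/h.
Σ(I−φ)·Δt = d  ⇒  (0.7+1.2 − 2φ)·1 = 0.96
φ = (1.900 − 0.96/1) / 2 = 0.47 in/h.

φ ≈ 0.47 in/h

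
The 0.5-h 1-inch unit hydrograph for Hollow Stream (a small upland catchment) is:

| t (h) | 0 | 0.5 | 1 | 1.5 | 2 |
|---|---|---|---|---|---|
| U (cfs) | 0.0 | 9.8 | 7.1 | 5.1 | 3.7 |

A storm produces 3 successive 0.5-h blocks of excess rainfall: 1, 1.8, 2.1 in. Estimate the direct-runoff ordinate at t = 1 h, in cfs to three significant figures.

Q ≈ 24.7 cfs

By discrete convolution, Q_j = Σ (P_i / 1 in) · U_{j−i}.
At t = 1 h (j=2): Q = (1/1)·7.1 + (1.8/1)·9.8 + (2.1/1)·0.0 = 24.7 cfs.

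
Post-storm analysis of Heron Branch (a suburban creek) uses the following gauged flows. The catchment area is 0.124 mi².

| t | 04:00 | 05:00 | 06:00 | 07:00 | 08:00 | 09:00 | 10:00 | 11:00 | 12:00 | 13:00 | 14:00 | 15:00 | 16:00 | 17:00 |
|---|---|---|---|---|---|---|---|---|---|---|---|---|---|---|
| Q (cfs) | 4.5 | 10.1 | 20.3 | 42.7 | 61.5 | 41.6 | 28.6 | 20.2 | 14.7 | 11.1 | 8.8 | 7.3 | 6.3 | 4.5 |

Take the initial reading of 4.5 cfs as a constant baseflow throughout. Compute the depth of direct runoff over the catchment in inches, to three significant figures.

d ≈ 2.74 in

Direct runoff: 0.0, 5.6, 15.8, 38.2, 57.0, 37.1, 24.1, 15.7, 10.2, 6.6, 4.3, 2.8, 1.8, 0.0 cfs; ΣQ_DR = 219.2 cfs.
V = ΣQ_DR · Δt = 219.2 × 3600 s = 7.891 × 10^5 ft³.
Over A = 0.124 mi², depth = V / A = 2.74 in.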